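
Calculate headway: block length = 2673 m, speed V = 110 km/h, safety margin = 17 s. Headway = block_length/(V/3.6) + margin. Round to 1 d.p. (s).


V = 110 / 3.6 = 30.5556 m/s
Block traversal time = 2673 / 30.5556 = 87.48 s
Headway = 87.48 + 17
Headway = 104.5 s

104.5


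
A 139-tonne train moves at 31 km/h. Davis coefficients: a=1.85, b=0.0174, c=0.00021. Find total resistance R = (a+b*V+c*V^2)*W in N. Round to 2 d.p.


b*V = 0.0174 * 31 = 0.5394
c*V^2 = 0.00021 * 961 = 0.20181
R_per_t = 1.85 + 0.5394 + 0.20181 = 2.59121 N/t
R_total = 2.59121 * 139 = 360.18 N

360.18


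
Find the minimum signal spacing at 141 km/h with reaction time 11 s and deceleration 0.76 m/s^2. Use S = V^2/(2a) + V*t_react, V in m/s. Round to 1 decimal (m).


V = 141 / 3.6 = 39.1667 m/s
Braking distance = 39.1667^2 / (2*0.76) = 1009.2288 m
Sighting distance = 39.1667 * 11 = 430.8333 m
S = 1009.2288 + 430.8333 = 1440.1 m

1440.1


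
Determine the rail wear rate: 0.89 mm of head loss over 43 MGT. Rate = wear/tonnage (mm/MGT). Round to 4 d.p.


Wear rate = total wear / cumulative tonnage
Rate = 0.89 / 43
Rate = 0.0207 mm/MGT

0.0207


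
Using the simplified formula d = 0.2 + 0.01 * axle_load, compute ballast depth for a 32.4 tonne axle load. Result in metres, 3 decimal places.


d = 0.2 + 0.01 * 32.4
d = 0.2 + 0.324
d = 0.524 m

0.524


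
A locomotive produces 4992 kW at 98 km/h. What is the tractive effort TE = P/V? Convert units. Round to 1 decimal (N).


Convert: P = 4992 kW = 4992000 W
V = 98 / 3.6 = 27.2222 m/s
TE = 4992000 / 27.2222
TE = 183379.6 N

183379.6


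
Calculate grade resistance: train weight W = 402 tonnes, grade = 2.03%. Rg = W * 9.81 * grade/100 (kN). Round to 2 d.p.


Rg = W * 9.81 * grade / 100
Rg = 402 * 9.81 * 2.03 / 100
Rg = 3943.62 * 0.0203
Rg = 80.06 kN

80.06


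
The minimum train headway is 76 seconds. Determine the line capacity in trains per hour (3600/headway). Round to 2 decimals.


Capacity = 3600 / headway
Capacity = 3600 / 76
Capacity = 47.37 trains/hour

47.37


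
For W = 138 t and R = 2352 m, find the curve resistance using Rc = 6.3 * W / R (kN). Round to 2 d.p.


Rc = 6.3 * W / R
Rc = 6.3 * 138 / 2352
Rc = 869.4 / 2352
Rc = 0.37 kN

0.37


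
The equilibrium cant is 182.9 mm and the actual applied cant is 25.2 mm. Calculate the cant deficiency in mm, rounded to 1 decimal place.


Cant deficiency = equilibrium cant - actual cant
CD = 182.9 - 25.2
CD = 157.7 mm

157.7


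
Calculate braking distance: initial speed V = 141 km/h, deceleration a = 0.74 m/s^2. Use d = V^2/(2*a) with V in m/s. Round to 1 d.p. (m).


Convert speed: V = 141 / 3.6 = 39.1667 m/s
V^2 = 1534.0278
d = 1534.0278 / (2 * 0.74)
d = 1534.0278 / 1.48
d = 1036.5 m

1036.5


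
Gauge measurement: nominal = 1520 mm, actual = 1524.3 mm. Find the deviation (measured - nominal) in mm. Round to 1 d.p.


Deviation = measured - nominal
Deviation = 1524.3 - 1520
Deviation = 4.3 mm

4.3


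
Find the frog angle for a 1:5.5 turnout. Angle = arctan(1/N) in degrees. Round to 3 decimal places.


1/N = 1/5.5 = 0.181818
angle = arctan(0.181818) = 0.179853 rad
angle = 0.179853 * 180/pi = 10.305 degrees

10.305


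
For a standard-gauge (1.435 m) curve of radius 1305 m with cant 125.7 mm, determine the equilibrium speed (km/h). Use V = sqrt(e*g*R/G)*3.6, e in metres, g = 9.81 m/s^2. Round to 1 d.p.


Convert cant: e = 125.7 mm = 0.1257 m
V_ms = sqrt(0.1257 * 9.81 * 1305 / 1.435)
V_ms = sqrt(1121.406052) = 33.4874 m/s
V = 33.4874 * 3.6 = 120.6 km/h

120.6


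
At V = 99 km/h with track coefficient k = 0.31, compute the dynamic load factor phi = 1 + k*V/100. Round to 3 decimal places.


phi = 1 + k * V / 100
phi = 1 + 0.31 * 99 / 100
phi = 1 + 0.3069
phi = 1.307

1.307


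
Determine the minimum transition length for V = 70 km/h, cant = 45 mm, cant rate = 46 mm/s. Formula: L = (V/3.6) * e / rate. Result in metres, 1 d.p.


Convert speed: V = 70 / 3.6 = 19.4444 m/s
L = 19.4444 * 45 / 46
L = 875.0 / 46
L = 19.0 m

19.0


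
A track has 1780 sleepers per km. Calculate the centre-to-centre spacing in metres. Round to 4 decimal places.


Spacing = 1000 m / number of sleepers
Spacing = 1000 / 1780
Spacing = 0.5618 m

0.5618


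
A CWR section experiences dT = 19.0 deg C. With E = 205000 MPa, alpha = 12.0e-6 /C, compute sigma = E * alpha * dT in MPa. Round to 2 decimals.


sigma = E * alpha * dT
sigma = 205000 * 12.0e-6 * 19.0
sigma = 2.46 * 19.0
sigma = 46.74 MPa

46.74


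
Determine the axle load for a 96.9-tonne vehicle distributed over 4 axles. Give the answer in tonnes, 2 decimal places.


Load per axle = total weight / number of axles
Load = 96.9 / 4
Load = 24.23 tonnes

24.23


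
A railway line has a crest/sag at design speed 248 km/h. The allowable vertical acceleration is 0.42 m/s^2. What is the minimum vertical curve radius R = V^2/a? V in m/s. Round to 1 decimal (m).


Convert speed: V = 248 / 3.6 = 68.8889 m/s
V^2 = 4745.679 m^2/s^2
R_v = 4745.679 / 0.42
R_v = 11299.2 m

11299.2


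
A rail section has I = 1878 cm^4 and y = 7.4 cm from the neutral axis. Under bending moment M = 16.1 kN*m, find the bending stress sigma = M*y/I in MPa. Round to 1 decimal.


Convert units:
M = 16.1 kN*m = 16100000 N*mm
y = 7.4 cm = 74 mm
I = 1878 cm^4 = 18780000 mm^4
sigma = 16100000 * 74 / 18780000
sigma = 63.4 MPa

63.4


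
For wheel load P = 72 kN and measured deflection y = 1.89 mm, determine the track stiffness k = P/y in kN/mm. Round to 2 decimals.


Track stiffness k = P / y
k = 72 / 1.89
k = 38.10 kN/mm

38.10


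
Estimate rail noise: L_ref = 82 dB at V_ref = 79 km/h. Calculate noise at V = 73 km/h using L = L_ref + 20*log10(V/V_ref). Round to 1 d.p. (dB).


V/V_ref = 73 / 79 = 0.924051
log10(0.924051) = -0.034304
20 * -0.034304 = -0.6861
L = 82 + -0.6861 = 81.3 dB

81.3


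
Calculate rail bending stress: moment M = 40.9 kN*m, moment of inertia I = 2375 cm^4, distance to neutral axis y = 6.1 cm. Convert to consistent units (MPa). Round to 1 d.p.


Convert units:
M = 40.9 kN*m = 40900000 N*mm
y = 6.1 cm = 61 mm
I = 2375 cm^4 = 23750000 mm^4
sigma = 40900000 * 61 / 23750000
sigma = 105.0 MPa

105.0


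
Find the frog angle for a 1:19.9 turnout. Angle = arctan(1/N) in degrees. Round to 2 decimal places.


1/N = 1/19.9 = 0.050251
angle = arctan(0.050251) = 0.050209 rad
angle = 0.050209 * 180/pi = 2.88 degrees

2.88


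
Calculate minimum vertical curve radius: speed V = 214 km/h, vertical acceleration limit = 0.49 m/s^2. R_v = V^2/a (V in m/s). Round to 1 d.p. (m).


Convert speed: V = 214 / 3.6 = 59.4444 m/s
V^2 = 3533.642 m^2/s^2
R_v = 3533.642 / 0.49
R_v = 7211.5 m

7211.5


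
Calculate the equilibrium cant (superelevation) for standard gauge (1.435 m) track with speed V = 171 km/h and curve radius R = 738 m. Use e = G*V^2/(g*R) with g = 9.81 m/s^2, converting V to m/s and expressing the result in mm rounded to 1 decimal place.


Convert speed: V = 171 / 3.6 = 47.5 m/s
Apply formula: e = 1.435 * 47.5^2 / (9.81 * 738)
e = 1.435 * 2256.25 / 7239.78
e = 0.447212 m = 447.2 mm

447.2


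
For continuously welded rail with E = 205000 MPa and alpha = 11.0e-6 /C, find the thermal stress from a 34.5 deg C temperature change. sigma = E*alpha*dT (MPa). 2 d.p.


sigma = E * alpha * dT
sigma = 205000 * 11.0e-6 * 34.5
sigma = 2.255 * 34.5
sigma = 77.80 MPa

77.80


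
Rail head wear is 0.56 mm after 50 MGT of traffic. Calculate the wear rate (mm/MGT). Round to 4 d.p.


Wear rate = total wear / cumulative tonnage
Rate = 0.56 / 50
Rate = 0.0112 mm/MGT

0.0112


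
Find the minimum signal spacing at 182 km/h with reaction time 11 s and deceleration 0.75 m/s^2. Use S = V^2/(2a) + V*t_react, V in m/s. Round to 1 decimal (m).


V = 182 / 3.6 = 50.5556 m/s
Braking distance = 50.5556^2 / (2*0.75) = 1703.9095 m
Sighting distance = 50.5556 * 11 = 556.1111 m
S = 1703.9095 + 556.1111 = 2260.0 m

2260.0


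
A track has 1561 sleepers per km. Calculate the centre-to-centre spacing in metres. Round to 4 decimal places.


Spacing = 1000 m / number of sleepers
Spacing = 1000 / 1561
Spacing = 0.6406 m

0.6406


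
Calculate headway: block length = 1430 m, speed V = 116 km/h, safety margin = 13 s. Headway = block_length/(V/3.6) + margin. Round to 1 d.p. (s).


V = 116 / 3.6 = 32.2222 m/s
Block traversal time = 1430 / 32.2222 = 44.3793 s
Headway = 44.3793 + 13
Headway = 57.4 s

57.4


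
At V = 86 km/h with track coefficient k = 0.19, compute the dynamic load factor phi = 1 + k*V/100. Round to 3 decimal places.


phi = 1 + k * V / 100
phi = 1 + 0.19 * 86 / 100
phi = 1 + 0.1634
phi = 1.163

1.163


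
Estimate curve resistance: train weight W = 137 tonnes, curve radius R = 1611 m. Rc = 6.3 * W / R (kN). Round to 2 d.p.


Rc = 6.3 * W / R
Rc = 6.3 * 137 / 1611
Rc = 863.1 / 1611
Rc = 0.54 kN

0.54


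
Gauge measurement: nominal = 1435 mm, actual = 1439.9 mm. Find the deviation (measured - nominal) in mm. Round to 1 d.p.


Deviation = measured - nominal
Deviation = 1439.9 - 1435
Deviation = 4.9 mm

4.9


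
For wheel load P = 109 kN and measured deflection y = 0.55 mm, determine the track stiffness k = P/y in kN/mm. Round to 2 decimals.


Track stiffness k = P / y
k = 109 / 0.55
k = 198.18 kN/mm

198.18


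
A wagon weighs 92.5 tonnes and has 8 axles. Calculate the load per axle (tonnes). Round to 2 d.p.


Load per axle = total weight / number of axles
Load = 92.5 / 8
Load = 11.56 tonnes

11.56


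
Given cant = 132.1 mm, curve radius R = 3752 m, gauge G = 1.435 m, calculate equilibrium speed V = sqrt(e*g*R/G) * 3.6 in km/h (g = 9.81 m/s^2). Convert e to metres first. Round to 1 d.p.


Convert cant: e = 132.1 mm = 0.1321 m
V_ms = sqrt(0.1321 * 9.81 * 3752 / 1.435)
V_ms = sqrt(3388.307005) = 58.2092 m/s
V = 58.2092 * 3.6 = 209.6 km/h

209.6


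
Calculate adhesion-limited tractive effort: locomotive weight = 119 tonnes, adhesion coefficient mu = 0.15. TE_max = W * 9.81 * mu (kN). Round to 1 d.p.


TE_max = W * g * mu
TE_max = 119 * 9.81 * 0.15
TE_max = 1167.39 * 0.15
TE_max = 175.1 kN

175.1


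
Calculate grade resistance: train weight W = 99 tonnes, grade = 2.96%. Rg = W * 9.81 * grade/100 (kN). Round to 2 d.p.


Rg = W * 9.81 * grade / 100
Rg = 99 * 9.81 * 2.96 / 100
Rg = 971.19 * 0.0296
Rg = 28.75 kN

28.75


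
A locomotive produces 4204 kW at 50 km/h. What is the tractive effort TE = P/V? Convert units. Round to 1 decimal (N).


Convert: P = 4204 kW = 4204000 W
V = 50 / 3.6 = 13.8889 m/s
TE = 4204000 / 13.8889
TE = 302688.0 N

302688.0


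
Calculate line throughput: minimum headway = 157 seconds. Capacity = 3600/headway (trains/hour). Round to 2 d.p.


Capacity = 3600 / headway
Capacity = 3600 / 157
Capacity = 22.93 trains/hour

22.93


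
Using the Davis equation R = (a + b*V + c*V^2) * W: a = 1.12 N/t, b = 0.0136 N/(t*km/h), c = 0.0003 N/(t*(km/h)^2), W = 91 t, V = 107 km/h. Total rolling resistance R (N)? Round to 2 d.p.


b*V = 0.0136 * 107 = 1.4552
c*V^2 = 0.0003 * 11449 = 3.4347
R_per_t = 1.12 + 1.4552 + 3.4347 = 6.0099 N/t
R_total = 6.0099 * 91 = 546.90 N

546.90


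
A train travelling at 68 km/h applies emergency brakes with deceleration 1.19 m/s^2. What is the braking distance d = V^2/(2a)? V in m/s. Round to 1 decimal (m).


Convert speed: V = 68 / 3.6 = 18.8889 m/s
V^2 = 356.7901
d = 356.7901 / (2 * 1.19)
d = 356.7901 / 2.38
d = 149.9 m

149.9


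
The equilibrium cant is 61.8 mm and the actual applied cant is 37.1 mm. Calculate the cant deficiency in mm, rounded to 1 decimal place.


Cant deficiency = equilibrium cant - actual cant
CD = 61.8 - 37.1
CD = 24.7 mm

24.7


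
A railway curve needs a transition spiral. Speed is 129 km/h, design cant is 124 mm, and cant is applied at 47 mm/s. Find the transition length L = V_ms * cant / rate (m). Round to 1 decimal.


Convert speed: V = 129 / 3.6 = 35.8333 m/s
L = 35.8333 * 124 / 47
L = 4443.3333 / 47
L = 94.5 m

94.5


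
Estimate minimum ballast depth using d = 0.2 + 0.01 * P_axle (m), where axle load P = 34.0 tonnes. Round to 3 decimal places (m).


d = 0.2 + 0.01 * 34.0
d = 0.2 + 0.34
d = 0.540 m

0.540


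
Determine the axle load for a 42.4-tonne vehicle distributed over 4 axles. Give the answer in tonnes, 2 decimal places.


Load per axle = total weight / number of axles
Load = 42.4 / 4
Load = 10.60 tonnes

10.60


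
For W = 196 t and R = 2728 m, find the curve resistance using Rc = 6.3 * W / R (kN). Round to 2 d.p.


Rc = 6.3 * W / R
Rc = 6.3 * 196 / 2728
Rc = 1234.8 / 2728
Rc = 0.45 kN

0.45


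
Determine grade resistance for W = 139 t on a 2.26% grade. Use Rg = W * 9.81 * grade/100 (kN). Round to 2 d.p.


Rg = W * 9.81 * grade / 100
Rg = 139 * 9.81 * 2.26 / 100
Rg = 1363.59 * 0.0226
Rg = 30.82 kN

30.82


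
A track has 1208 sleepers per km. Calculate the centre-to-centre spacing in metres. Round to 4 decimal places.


Spacing = 1000 m / number of sleepers
Spacing = 1000 / 1208
Spacing = 0.8278 m

0.8278


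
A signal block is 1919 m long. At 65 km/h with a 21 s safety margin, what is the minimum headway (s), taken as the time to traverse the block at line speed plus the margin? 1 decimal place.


V = 65 / 3.6 = 18.0556 m/s
Block traversal time = 1919 / 18.0556 = 106.2831 s
Headway = 106.2831 + 21
Headway = 127.3 s

127.3


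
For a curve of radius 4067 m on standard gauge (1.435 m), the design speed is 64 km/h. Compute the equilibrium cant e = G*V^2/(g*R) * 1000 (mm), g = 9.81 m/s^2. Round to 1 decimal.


Convert speed: V = 64 / 3.6 = 17.7778 m/s
Apply formula: e = 1.435 * 17.7778^2 / (9.81 * 4067)
e = 1.435 * 316.0494 / 39897.27
e = 0.011367 m = 11.4 mm

11.4


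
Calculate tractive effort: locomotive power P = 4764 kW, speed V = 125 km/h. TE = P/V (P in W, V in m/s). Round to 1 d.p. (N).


Convert: P = 4764 kW = 4764000 W
V = 125 / 3.6 = 34.7222 m/s
TE = 4764000 / 34.7222
TE = 137203.2 N

137203.2


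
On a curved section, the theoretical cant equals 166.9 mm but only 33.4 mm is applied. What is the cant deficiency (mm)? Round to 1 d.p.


Cant deficiency = equilibrium cant - actual cant
CD = 166.9 - 33.4
CD = 133.5 mm

133.5


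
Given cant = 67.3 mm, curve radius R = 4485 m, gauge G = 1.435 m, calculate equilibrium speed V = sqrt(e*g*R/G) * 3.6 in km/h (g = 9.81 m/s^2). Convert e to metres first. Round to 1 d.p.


Convert cant: e = 67.3 mm = 0.0673 m
V_ms = sqrt(0.0673 * 9.81 * 4485 / 1.435)
V_ms = sqrt(2063.453174) = 45.4252 m/s
V = 45.4252 * 3.6 = 163.5 km/h

163.5


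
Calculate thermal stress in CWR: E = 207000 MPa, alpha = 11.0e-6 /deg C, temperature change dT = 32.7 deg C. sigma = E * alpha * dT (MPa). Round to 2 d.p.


sigma = E * alpha * dT
sigma = 207000 * 11.0e-6 * 32.7
sigma = 2.277 * 32.7
sigma = 74.46 MPa

74.46


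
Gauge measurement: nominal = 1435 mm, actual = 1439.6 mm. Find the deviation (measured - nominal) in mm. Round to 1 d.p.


Deviation = measured - nominal
Deviation = 1439.6 - 1435
Deviation = 4.6 mm

4.6


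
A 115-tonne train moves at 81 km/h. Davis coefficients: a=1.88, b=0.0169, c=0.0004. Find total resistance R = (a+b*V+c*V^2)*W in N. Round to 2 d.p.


b*V = 0.0169 * 81 = 1.3689
c*V^2 = 0.0004 * 6561 = 2.6244
R_per_t = 1.88 + 1.3689 + 2.6244 = 5.8733 N/t
R_total = 5.8733 * 115 = 675.43 N

675.43


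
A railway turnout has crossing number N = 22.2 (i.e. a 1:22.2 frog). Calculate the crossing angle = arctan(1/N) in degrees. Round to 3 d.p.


1/N = 1/22.2 = 0.045045
angle = arctan(0.045045) = 0.045015 rad
angle = 0.045015 * 180/pi = 2.579 degrees

2.579


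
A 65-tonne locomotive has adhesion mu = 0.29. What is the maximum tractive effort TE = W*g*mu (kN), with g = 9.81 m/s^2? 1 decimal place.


TE_max = W * g * mu
TE_max = 65 * 9.81 * 0.29
TE_max = 637.65 * 0.29
TE_max = 184.9 kN

184.9


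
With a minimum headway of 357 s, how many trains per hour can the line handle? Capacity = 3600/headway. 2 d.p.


Capacity = 3600 / headway
Capacity = 3600 / 357
Capacity = 10.08 trains/hour

10.08


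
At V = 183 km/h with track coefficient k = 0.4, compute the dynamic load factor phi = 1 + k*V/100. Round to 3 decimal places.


phi = 1 + k * V / 100
phi = 1 + 0.4 * 183 / 100
phi = 1 + 0.732
phi = 1.732

1.732


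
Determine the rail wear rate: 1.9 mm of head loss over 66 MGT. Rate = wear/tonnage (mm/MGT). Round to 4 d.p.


Wear rate = total wear / cumulative tonnage
Rate = 1.9 / 66
Rate = 0.0288 mm/MGT

0.0288


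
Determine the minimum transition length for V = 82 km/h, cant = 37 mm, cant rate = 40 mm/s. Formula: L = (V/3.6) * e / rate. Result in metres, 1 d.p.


Convert speed: V = 82 / 3.6 = 22.7778 m/s
L = 22.7778 * 37 / 40
L = 842.7778 / 40
L = 21.1 m

21.1


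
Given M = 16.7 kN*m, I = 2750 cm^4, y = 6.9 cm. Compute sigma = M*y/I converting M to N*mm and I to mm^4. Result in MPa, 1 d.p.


Convert units:
M = 16.7 kN*m = 16700000 N*mm
y = 6.9 cm = 69 mm
I = 2750 cm^4 = 27500000 mm^4
sigma = 16700000 * 69 / 27500000
sigma = 41.9 MPa

41.9


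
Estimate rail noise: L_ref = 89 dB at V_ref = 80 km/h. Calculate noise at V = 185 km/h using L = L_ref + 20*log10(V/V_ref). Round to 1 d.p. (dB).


V/V_ref = 185 / 80 = 2.3125
log10(2.3125) = 0.364082
20 * 0.364082 = 7.2816
L = 89 + 7.2816 = 96.3 dB

96.3


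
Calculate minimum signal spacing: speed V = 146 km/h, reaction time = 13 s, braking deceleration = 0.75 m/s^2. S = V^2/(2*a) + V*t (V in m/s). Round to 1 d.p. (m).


V = 146 / 3.6 = 40.5556 m/s
Braking distance = 40.5556^2 / (2*0.75) = 1096.5021 m
Sighting distance = 40.5556 * 13 = 527.2222 m
S = 1096.5021 + 527.2222 = 1623.7 m

1623.7


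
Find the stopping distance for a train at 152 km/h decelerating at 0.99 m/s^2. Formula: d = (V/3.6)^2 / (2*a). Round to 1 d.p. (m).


Convert speed: V = 152 / 3.6 = 42.2222 m/s
V^2 = 1782.716
d = 1782.716 / (2 * 0.99)
d = 1782.716 / 1.98
d = 900.4 m

900.4


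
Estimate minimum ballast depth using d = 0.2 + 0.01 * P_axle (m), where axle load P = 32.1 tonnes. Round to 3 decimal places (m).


d = 0.2 + 0.01 * 32.1
d = 0.2 + 0.321
d = 0.521 m

0.521


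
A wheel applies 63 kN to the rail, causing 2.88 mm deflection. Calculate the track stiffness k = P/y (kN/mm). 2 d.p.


Track stiffness k = P / y
k = 63 / 2.88
k = 21.88 kN/mm

21.88


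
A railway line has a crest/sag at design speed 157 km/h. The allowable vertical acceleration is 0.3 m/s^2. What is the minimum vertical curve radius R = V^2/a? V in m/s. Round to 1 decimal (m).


Convert speed: V = 157 / 3.6 = 43.6111 m/s
V^2 = 1901.929 m^2/s^2
R_v = 1901.929 / 0.3
R_v = 6339.8 m

6339.8


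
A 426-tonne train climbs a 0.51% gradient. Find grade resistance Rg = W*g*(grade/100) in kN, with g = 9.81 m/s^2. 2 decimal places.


Rg = W * 9.81 * grade / 100
Rg = 426 * 9.81 * 0.51 / 100
Rg = 4179.06 * 0.0051
Rg = 21.31 kN

21.31


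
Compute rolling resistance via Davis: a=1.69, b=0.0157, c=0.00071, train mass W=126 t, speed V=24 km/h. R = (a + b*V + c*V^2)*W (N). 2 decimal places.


b*V = 0.0157 * 24 = 0.3768
c*V^2 = 0.00071 * 576 = 0.40896
R_per_t = 1.69 + 0.3768 + 0.40896 = 2.47576 N/t
R_total = 2.47576 * 126 = 311.95 N

311.95


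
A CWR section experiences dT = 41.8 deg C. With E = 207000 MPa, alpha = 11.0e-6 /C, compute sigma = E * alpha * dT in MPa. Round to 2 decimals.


sigma = E * alpha * dT
sigma = 207000 * 11.0e-6 * 41.8
sigma = 2.277 * 41.8
sigma = 95.18 MPa

95.18


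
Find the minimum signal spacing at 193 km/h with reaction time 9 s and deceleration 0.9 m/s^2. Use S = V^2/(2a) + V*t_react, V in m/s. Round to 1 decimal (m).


V = 193 / 3.6 = 53.6111 m/s
Braking distance = 53.6111^2 / (2*0.9) = 1596.7507 m
Sighting distance = 53.6111 * 9 = 482.5 m
S = 1596.7507 + 482.5 = 2079.3 m

2079.3


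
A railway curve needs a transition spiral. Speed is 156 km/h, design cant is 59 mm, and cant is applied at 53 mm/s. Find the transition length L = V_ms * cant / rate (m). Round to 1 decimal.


Convert speed: V = 156 / 3.6 = 43.3333 m/s
L = 43.3333 * 59 / 53
L = 2556.6667 / 53
L = 48.2 m

48.2


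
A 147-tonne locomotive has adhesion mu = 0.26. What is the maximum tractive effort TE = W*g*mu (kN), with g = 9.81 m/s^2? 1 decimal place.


TE_max = W * g * mu
TE_max = 147 * 9.81 * 0.26
TE_max = 1442.07 * 0.26
TE_max = 374.9 kN

374.9


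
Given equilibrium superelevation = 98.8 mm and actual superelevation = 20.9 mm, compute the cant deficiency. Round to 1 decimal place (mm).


Cant deficiency = equilibrium cant - actual cant
CD = 98.8 - 20.9
CD = 77.9 mm

77.9


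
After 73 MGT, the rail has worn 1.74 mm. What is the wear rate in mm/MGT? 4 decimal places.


Wear rate = total wear / cumulative tonnage
Rate = 1.74 / 73
Rate = 0.0238 mm/MGT

0.0238


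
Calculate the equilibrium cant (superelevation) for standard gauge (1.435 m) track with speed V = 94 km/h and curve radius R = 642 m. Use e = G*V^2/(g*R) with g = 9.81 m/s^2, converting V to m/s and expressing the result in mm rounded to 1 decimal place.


Convert speed: V = 94 / 3.6 = 26.1111 m/s
Apply formula: e = 1.435 * 26.1111^2 / (9.81 * 642)
e = 1.435 * 681.7901 / 6298.02
e = 0.155345 m = 155.3 mm

155.3


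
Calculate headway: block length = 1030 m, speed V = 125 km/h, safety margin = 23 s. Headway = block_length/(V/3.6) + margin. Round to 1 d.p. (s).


V = 125 / 3.6 = 34.7222 m/s
Block traversal time = 1030 / 34.7222 = 29.664 s
Headway = 29.664 + 23
Headway = 52.7 s

52.7


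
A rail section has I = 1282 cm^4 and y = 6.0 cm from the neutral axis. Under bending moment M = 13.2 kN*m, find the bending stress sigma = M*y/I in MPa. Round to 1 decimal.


Convert units:
M = 13.2 kN*m = 13200000 N*mm
y = 6.0 cm = 60 mm
I = 1282 cm^4 = 12820000 mm^4
sigma = 13200000 * 60 / 12820000
sigma = 61.8 MPa

61.8


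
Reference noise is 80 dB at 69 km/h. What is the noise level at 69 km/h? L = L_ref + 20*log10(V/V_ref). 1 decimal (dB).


V/V_ref = 69 / 69 = 1.0
log10(1.0) = 0.0
20 * 0.0 = 0.0
L = 80 + 0.0 = 80.0 dB

80.0


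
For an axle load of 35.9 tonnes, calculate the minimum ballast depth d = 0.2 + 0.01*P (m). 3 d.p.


d = 0.2 + 0.01 * 35.9
d = 0.2 + 0.359
d = 0.559 m

0.559


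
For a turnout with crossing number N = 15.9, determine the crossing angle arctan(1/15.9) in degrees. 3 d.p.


1/N = 1/15.9 = 0.062893
angle = arctan(0.062893) = 0.06281 rad
angle = 0.06281 * 180/pi = 3.599 degrees

3.599


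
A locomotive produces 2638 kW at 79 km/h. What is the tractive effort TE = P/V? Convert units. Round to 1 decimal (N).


Convert: P = 2638 kW = 2638000 W
V = 79 / 3.6 = 21.9444 m/s
TE = 2638000 / 21.9444
TE = 120212.7 N

120212.7


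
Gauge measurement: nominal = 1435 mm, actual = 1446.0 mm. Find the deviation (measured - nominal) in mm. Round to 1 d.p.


Deviation = measured - nominal
Deviation = 1446.0 - 1435
Deviation = 11.0 mm

11.0


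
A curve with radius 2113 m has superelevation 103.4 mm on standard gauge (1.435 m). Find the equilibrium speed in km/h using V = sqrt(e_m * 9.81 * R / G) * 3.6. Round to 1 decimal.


Convert cant: e = 103.4 mm = 0.1034 m
V_ms = sqrt(0.1034 * 9.81 * 2113 / 1.435)
V_ms = sqrt(1493.609757) = 38.6472 m/s
V = 38.6472 * 3.6 = 139.1 km/h

139.1


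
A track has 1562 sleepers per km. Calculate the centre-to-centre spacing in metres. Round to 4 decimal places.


Spacing = 1000 m / number of sleepers
Spacing = 1000 / 1562
Spacing = 0.6402 m

0.6402


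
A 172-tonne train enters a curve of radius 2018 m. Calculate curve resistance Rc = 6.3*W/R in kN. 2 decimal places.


Rc = 6.3 * W / R
Rc = 6.3 * 172 / 2018
Rc = 1083.6 / 2018
Rc = 0.54 kN

0.54


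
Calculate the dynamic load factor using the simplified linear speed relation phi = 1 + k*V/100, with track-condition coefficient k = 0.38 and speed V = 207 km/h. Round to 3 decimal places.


phi = 1 + k * V / 100
phi = 1 + 0.38 * 207 / 100
phi = 1 + 0.7866
phi = 1.787

1.787


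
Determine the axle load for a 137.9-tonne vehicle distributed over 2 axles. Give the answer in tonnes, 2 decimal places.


Load per axle = total weight / number of axles
Load = 137.9 / 2
Load = 68.95 tonnes

68.95


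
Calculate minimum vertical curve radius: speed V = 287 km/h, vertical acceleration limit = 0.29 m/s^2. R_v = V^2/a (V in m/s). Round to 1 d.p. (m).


Convert speed: V = 287 / 3.6 = 79.7222 m/s
V^2 = 6355.6327 m^2/s^2
R_v = 6355.6327 / 0.29
R_v = 21916.0 m

21916.0


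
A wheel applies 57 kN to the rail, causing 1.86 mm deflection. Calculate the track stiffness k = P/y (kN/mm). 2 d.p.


Track stiffness k = P / y
k = 57 / 1.86
k = 30.65 kN/mm

30.65


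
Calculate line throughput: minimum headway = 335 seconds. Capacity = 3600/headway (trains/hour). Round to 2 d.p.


Capacity = 3600 / headway
Capacity = 3600 / 335
Capacity = 10.75 trains/hour

10.75


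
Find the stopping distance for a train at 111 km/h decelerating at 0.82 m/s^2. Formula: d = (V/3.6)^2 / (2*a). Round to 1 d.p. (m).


Convert speed: V = 111 / 3.6 = 30.8333 m/s
V^2 = 950.6944
d = 950.6944 / (2 * 0.82)
d = 950.6944 / 1.64
d = 579.7 m

579.7


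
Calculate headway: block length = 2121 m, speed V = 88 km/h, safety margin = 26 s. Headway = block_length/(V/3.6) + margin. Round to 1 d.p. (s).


V = 88 / 3.6 = 24.4444 m/s
Block traversal time = 2121 / 24.4444 = 86.7682 s
Headway = 86.7682 + 26
Headway = 112.8 s

112.8


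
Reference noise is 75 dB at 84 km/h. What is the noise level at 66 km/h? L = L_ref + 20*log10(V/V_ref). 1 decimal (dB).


V/V_ref = 66 / 84 = 0.785714
log10(0.785714) = -0.104735
20 * -0.104735 = -2.0947
L = 75 + -2.0947 = 72.9 dB

72.9


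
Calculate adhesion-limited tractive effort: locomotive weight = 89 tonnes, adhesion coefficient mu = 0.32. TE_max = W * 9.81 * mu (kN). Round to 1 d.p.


TE_max = W * g * mu
TE_max = 89 * 9.81 * 0.32
TE_max = 873.09 * 0.32
TE_max = 279.4 kN

279.4


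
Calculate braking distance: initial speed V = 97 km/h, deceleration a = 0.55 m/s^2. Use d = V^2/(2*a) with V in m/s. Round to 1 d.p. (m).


Convert speed: V = 97 / 3.6 = 26.9444 m/s
V^2 = 726.0031
d = 726.0031 / (2 * 0.55)
d = 726.0031 / 1.1
d = 660.0 m

660.0


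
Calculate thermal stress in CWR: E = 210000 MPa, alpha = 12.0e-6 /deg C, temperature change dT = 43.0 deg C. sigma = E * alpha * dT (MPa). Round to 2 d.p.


sigma = E * alpha * dT
sigma = 210000 * 12.0e-6 * 43.0
sigma = 2.52 * 43.0
sigma = 108.36 MPa

108.36


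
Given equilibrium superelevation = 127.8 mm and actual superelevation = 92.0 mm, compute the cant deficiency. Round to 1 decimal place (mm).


Cant deficiency = equilibrium cant - actual cant
CD = 127.8 - 92.0
CD = 35.8 mm

35.8


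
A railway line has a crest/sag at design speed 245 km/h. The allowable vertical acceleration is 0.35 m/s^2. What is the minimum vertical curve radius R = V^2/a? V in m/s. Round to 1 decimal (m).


Convert speed: V = 245 / 3.6 = 68.0556 m/s
V^2 = 4631.5586 m^2/s^2
R_v = 4631.5586 / 0.35
R_v = 13233.0 m

13233.0


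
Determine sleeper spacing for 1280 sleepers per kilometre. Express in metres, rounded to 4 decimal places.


Spacing = 1000 m / number of sleepers
Spacing = 1000 / 1280
Spacing = 0.7813 m

0.7813


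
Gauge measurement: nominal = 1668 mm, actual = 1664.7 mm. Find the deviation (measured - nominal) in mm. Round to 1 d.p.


Deviation = measured - nominal
Deviation = 1664.7 - 1668
Deviation = -3.3 mm

-3.3


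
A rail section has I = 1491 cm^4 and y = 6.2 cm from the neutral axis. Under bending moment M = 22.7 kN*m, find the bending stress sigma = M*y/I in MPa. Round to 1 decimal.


Convert units:
M = 22.7 kN*m = 22700000 N*mm
y = 6.2 cm = 62 mm
I = 1491 cm^4 = 14910000 mm^4
sigma = 22700000 * 62 / 14910000
sigma = 94.4 MPa

94.4


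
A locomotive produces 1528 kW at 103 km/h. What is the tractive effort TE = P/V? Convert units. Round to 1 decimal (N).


Convert: P = 1528 kW = 1528000 W
V = 103 / 3.6 = 28.6111 m/s
TE = 1528000 / 28.6111
TE = 53405.8 N

53405.8


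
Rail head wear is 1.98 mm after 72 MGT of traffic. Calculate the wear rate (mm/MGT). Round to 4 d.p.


Wear rate = total wear / cumulative tonnage
Rate = 1.98 / 72
Rate = 0.0275 mm/MGT

0.0275


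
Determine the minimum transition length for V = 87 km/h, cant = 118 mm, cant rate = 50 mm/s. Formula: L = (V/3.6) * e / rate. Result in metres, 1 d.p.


Convert speed: V = 87 / 3.6 = 24.1667 m/s
L = 24.1667 * 118 / 50
L = 2851.6667 / 50
L = 57.0 m

57.0


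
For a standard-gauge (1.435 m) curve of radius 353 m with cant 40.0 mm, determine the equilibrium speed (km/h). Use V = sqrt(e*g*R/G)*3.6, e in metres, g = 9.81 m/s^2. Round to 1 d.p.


Convert cant: e = 40.0 mm = 0.0400 m
V_ms = sqrt(0.0400 * 9.81 * 353 / 1.435)
V_ms = sqrt(96.527666) = 9.8248 m/s
V = 9.8248 * 3.6 = 35.4 km/h

35.4


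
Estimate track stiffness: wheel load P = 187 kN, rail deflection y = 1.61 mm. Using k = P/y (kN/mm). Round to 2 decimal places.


Track stiffness k = P / y
k = 187 / 1.61
k = 116.15 kN/mm

116.15


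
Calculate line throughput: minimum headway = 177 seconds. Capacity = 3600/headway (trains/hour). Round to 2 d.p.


Capacity = 3600 / headway
Capacity = 3600 / 177
Capacity = 20.34 trains/hour

20.34


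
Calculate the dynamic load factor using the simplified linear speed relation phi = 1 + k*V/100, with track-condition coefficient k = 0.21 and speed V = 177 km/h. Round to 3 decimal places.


phi = 1 + k * V / 100
phi = 1 + 0.21 * 177 / 100
phi = 1 + 0.3717
phi = 1.372

1.372


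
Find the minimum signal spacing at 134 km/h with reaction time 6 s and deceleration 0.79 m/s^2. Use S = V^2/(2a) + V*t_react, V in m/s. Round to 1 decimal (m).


V = 134 / 3.6 = 37.2222 m/s
Braking distance = 37.2222^2 / (2*0.79) = 876.8948 m
Sighting distance = 37.2222 * 6 = 223.3333 m
S = 876.8948 + 223.3333 = 1100.2 m

1100.2


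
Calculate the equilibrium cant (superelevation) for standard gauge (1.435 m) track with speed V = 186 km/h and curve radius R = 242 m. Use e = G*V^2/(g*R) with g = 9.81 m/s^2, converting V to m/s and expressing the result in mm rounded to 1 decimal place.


Convert speed: V = 186 / 3.6 = 51.6667 m/s
Apply formula: e = 1.435 * 51.6667^2 / (9.81 * 242)
e = 1.435 * 2669.4444 / 2374.02
e = 1.613572 m = 1613.6 mm

1613.6


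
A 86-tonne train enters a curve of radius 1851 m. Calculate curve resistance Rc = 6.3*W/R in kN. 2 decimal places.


Rc = 6.3 * W / R
Rc = 6.3 * 86 / 1851
Rc = 541.8 / 1851
Rc = 0.29 kN

0.29


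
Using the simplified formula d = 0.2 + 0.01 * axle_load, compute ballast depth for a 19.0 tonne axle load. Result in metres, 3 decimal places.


d = 0.2 + 0.01 * 19.0
d = 0.2 + 0.19
d = 0.390 m

0.390


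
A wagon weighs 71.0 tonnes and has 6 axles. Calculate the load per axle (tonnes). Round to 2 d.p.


Load per axle = total weight / number of axles
Load = 71.0 / 6
Load = 11.83 tonnes

11.83


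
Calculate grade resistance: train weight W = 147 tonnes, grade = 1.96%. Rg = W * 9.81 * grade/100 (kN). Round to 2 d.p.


Rg = W * 9.81 * grade / 100
Rg = 147 * 9.81 * 1.96 / 100
Rg = 1442.07 * 0.0196
Rg = 28.26 kN

28.26


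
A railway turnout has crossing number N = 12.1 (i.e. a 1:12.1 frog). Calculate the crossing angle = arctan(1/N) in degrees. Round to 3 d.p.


1/N = 1/12.1 = 0.082645
angle = arctan(0.082645) = 0.082457 rad
angle = 0.082457 * 180/pi = 4.724 degrees

4.724


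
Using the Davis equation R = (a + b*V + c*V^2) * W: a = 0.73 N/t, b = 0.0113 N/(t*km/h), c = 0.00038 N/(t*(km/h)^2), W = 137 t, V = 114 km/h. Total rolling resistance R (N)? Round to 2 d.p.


b*V = 0.0113 * 114 = 1.2882
c*V^2 = 0.00038 * 12996 = 4.93848
R_per_t = 0.73 + 1.2882 + 4.93848 = 6.95668 N/t
R_total = 6.95668 * 137 = 953.07 N

953.07


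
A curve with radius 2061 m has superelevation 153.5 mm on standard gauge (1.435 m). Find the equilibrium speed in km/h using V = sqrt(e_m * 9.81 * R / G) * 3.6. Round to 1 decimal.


Convert cant: e = 153.5 mm = 0.1535 m
V_ms = sqrt(0.1535 * 9.81 * 2061 / 1.435)
V_ms = sqrt(2162.735843) = 46.5052 m/s
V = 46.5052 * 3.6 = 167.4 km/h

167.4


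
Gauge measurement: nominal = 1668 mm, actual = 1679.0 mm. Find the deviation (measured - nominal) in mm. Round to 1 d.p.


Deviation = measured - nominal
Deviation = 1679.0 - 1668
Deviation = 11.0 mm

11.0


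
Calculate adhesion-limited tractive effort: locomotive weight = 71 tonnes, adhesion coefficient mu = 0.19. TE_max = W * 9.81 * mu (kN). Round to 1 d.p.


TE_max = W * g * mu
TE_max = 71 * 9.81 * 0.19
TE_max = 696.51 * 0.19
TE_max = 132.3 kN

132.3


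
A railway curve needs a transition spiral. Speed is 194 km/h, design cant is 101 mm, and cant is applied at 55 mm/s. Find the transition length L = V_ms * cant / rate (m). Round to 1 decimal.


Convert speed: V = 194 / 3.6 = 53.8889 m/s
L = 53.8889 * 101 / 55
L = 5442.7778 / 55
L = 99.0 m

99.0


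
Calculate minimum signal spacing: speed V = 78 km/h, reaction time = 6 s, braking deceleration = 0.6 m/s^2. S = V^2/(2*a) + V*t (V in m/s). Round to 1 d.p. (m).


V = 78 / 3.6 = 21.6667 m/s
Braking distance = 21.6667^2 / (2*0.6) = 391.2037 m
Sighting distance = 21.6667 * 6 = 130.0 m
S = 391.2037 + 130.0 = 521.2 m

521.2


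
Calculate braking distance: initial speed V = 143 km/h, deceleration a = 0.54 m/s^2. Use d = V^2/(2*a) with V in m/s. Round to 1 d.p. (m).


Convert speed: V = 143 / 3.6 = 39.7222 m/s
V^2 = 1577.8549
d = 1577.8549 / (2 * 0.54)
d = 1577.8549 / 1.08
d = 1461.0 m

1461.0


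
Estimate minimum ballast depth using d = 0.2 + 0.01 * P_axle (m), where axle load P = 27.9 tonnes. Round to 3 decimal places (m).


d = 0.2 + 0.01 * 27.9
d = 0.2 + 0.279
d = 0.479 m

0.479


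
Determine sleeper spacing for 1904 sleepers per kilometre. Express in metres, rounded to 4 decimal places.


Spacing = 1000 m / number of sleepers
Spacing = 1000 / 1904
Spacing = 0.5252 m

0.5252


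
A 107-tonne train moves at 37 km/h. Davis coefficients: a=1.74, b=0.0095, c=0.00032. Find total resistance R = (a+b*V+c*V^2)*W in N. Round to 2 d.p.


b*V = 0.0095 * 37 = 0.3515
c*V^2 = 0.00032 * 1369 = 0.43808
R_per_t = 1.74 + 0.3515 + 0.43808 = 2.52958 N/t
R_total = 2.52958 * 107 = 270.67 N

270.67


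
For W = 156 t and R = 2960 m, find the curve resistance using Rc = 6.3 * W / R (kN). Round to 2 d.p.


Rc = 6.3 * W / R
Rc = 6.3 * 156 / 2960
Rc = 982.8 / 2960
Rc = 0.33 kN

0.33


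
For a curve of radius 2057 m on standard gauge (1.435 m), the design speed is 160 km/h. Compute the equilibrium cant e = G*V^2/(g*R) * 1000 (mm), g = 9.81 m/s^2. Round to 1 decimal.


Convert speed: V = 160 / 3.6 = 44.4444 m/s
Apply formula: e = 1.435 * 44.4444^2 / (9.81 * 2057)
e = 1.435 * 1975.3086 / 20179.17
e = 0.14047 m = 140.5 mm

140.5


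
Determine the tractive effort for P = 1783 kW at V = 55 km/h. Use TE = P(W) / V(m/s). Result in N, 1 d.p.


Convert: P = 1783 kW = 1783000 W
V = 55 / 3.6 = 15.2778 m/s
TE = 1783000 / 15.2778
TE = 116705.5 N

116705.5


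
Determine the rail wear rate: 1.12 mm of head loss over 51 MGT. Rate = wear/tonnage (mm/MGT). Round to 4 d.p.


Wear rate = total wear / cumulative tonnage
Rate = 1.12 / 51
Rate = 0.0220 mm/MGT

0.0220


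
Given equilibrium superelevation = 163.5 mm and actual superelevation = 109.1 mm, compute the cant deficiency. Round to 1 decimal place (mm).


Cant deficiency = equilibrium cant - actual cant
CD = 163.5 - 109.1
CD = 54.4 mm

54.4


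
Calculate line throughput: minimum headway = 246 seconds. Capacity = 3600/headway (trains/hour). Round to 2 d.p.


Capacity = 3600 / headway
Capacity = 3600 / 246
Capacity = 14.63 trains/hour

14.63


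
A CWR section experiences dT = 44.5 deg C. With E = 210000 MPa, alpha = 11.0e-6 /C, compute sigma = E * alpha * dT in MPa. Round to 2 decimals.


sigma = E * alpha * dT
sigma = 210000 * 11.0e-6 * 44.5
sigma = 2.31 * 44.5
sigma = 102.80 MPa

102.80


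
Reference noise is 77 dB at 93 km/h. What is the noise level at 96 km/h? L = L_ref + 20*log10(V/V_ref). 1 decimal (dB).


V/V_ref = 96 / 93 = 1.032258
log10(1.032258) = 0.013788
20 * 0.013788 = 0.2758
L = 77 + 0.2758 = 77.3 dB

77.3


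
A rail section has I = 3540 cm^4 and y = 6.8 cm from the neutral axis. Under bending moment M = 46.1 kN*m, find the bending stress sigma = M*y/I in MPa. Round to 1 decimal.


Convert units:
M = 46.1 kN*m = 46100000 N*mm
y = 6.8 cm = 68 mm
I = 3540 cm^4 = 35400000 mm^4
sigma = 46100000 * 68 / 35400000
sigma = 88.6 MPa

88.6


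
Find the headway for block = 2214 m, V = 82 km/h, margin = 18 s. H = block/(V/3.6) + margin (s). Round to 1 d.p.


V = 82 / 3.6 = 22.7778 m/s
Block traversal time = 2214 / 22.7778 = 97.2 s
Headway = 97.2 + 18
Headway = 115.2 s

115.2


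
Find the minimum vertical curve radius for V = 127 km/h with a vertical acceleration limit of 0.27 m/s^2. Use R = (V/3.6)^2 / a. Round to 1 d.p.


Convert speed: V = 127 / 3.6 = 35.2778 m/s
V^2 = 1244.5216 m^2/s^2
R_v = 1244.5216 / 0.27
R_v = 4609.3 m

4609.3


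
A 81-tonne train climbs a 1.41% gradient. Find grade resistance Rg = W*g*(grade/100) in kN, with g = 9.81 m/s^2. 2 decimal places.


Rg = W * 9.81 * grade / 100
Rg = 81 * 9.81 * 1.41 / 100
Rg = 794.61 * 0.0141
Rg = 11.20 kN

11.20


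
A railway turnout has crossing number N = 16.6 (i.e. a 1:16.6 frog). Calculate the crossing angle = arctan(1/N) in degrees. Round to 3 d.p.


1/N = 1/16.6 = 0.060241
angle = arctan(0.060241) = 0.060168 rad
angle = 0.060168 * 180/pi = 3.447 degrees

3.447


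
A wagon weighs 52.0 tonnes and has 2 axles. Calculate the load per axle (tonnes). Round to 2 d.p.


Load per axle = total weight / number of axles
Load = 52.0 / 2
Load = 26.00 tonnes

26.00


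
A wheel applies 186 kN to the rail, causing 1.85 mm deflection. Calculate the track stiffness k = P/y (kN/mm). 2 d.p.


Track stiffness k = P / y
k = 186 / 1.85
k = 100.54 kN/mm

100.54


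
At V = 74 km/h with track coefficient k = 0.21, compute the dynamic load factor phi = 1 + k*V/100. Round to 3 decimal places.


phi = 1 + k * V / 100
phi = 1 + 0.21 * 74 / 100
phi = 1 + 0.1554
phi = 1.155

1.155


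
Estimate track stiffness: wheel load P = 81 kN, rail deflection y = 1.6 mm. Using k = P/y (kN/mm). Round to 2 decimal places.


Track stiffness k = P / y
k = 81 / 1.6
k = 50.63 kN/mm

50.63


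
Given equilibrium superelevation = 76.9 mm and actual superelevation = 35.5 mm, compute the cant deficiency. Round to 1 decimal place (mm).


Cant deficiency = equilibrium cant - actual cant
CD = 76.9 - 35.5
CD = 41.4 mm

41.4


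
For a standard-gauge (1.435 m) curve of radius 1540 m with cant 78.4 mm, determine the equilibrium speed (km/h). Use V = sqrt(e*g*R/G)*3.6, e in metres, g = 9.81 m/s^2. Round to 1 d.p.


Convert cant: e = 78.4 mm = 0.0784 m
V_ms = sqrt(0.0784 * 9.81 * 1540 / 1.435)
V_ms = sqrt(825.379902) = 28.7294 m/s
V = 28.7294 * 3.6 = 103.4 km/h

103.4


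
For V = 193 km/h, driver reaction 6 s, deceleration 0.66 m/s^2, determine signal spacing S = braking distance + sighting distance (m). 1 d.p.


V = 193 / 3.6 = 53.6111 m/s
Braking distance = 53.6111^2 / (2*0.66) = 2177.3873 m
Sighting distance = 53.6111 * 6 = 321.6667 m
S = 2177.3873 + 321.6667 = 2499.1 m

2499.1


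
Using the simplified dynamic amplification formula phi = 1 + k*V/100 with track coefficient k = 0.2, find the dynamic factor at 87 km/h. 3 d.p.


phi = 1 + k * V / 100
phi = 1 + 0.2 * 87 / 100
phi = 1 + 0.174
phi = 1.174

1.174


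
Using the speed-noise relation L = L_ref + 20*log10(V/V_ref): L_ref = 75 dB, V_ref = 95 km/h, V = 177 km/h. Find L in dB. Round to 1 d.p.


V/V_ref = 177 / 95 = 1.863158
log10(1.863158) = 0.27025
20 * 0.27025 = 5.405
L = 75 + 5.405 = 80.4 dB

80.4


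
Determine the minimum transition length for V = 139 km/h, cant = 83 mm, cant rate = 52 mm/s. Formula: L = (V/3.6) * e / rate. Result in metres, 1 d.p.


Convert speed: V = 139 / 3.6 = 38.6111 m/s
L = 38.6111 * 83 / 52
L = 3204.7222 / 52
L = 61.6 m

61.6
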